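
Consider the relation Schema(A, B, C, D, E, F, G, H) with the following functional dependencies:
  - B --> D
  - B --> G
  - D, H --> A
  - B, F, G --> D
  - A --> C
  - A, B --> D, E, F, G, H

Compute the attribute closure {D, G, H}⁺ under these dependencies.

Start with {D, G, H}.
D, H --> A applies; add {A} → now {A, D, G, H}.
A --> C applies; add {C} → now {A, C, D, G, H}.
No further FD applies.

{A, C, D, G, H}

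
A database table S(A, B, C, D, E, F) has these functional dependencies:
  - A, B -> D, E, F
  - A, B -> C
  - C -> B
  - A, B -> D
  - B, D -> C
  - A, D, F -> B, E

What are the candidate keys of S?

No FD produces {A}, so it must be in every candidate key.
{A, B}⁺ = {A, B, C, D, E, F}, which is every attribute, so {A, B} is a candidate key.
{A, C}⁺ = {A, B, C, D, E, F}, which is every attribute, so {A, C} is a candidate key.
{A, D, F}⁺ = {A, B, C, D, E, F}, which is every attribute, so {A, D, F} is a candidate key.
These are minimal and exhaustive — every other superkey contains one of them.

{A, B}, {A, C}, {A, D, F}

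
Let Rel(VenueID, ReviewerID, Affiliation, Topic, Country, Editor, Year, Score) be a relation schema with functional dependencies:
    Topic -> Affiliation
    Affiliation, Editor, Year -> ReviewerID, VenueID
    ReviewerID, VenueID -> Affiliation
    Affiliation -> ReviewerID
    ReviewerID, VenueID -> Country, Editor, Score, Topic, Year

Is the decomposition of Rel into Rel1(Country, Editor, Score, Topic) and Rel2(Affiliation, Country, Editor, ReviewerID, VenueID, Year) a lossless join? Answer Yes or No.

No

Common attributes: {Country, Editor}; their closure is {Country, Editor}.
Rel1 ⊄ {Country, Editor} and Rel2 ⊄ {Country, Editor}, so the split is lossy.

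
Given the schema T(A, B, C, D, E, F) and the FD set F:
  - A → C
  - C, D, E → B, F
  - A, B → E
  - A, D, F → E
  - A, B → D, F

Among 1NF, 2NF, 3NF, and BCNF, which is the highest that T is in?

1NF

Candidate keys: {A, B}, {A, D, E}, {A, D, F}. Prime attributes: {A, B, D, E, F}.
For A → C we have {A}⁺ = {A, C}; {A} is not a superkey, so BCNF fails.
A → C determines the non-prime attribute {C} from a non-superkey — 3NF is violated.
{A} is a proper subset of the key {A, B}, and {A}⁺ contains the non-prime attribute {C} — a partial dependency, so 2NF is violated.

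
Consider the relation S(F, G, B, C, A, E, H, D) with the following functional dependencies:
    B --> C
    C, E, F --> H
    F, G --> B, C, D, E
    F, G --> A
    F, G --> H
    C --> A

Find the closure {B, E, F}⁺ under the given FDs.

{A, B, C, E, F, H}

Start with {B, E, F}.
B --> C applies; add {C} → now {B, C, E, F}.
C, E, F --> H applies; add {H} → now {B, C, E, F, H}.
C --> A applies; add {A} → now {A, B, C, E, F, H}.
No further FD applies.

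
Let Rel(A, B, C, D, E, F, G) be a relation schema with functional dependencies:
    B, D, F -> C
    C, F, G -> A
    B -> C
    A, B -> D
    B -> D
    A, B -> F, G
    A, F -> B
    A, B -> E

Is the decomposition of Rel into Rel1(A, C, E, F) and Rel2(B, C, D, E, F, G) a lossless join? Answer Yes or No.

No

The shared attributes are {C, E, F} and {C, E, F}⁺ = {C, E, F}.
The closure covers neither Rel1 nor Rel2 entirely; the join is not lossless.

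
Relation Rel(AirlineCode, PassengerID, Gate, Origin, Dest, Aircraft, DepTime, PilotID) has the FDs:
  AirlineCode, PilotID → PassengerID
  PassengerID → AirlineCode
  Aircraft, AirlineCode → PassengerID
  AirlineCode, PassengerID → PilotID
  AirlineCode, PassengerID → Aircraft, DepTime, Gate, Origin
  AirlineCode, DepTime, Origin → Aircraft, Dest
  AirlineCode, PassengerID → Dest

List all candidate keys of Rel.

{PassengerID}⁺ = {Aircraft, AirlineCode, DepTime, Dest, Gate, Origin, PassengerID, PilotID}, which is every attribute, so {PassengerID} is a candidate key.
{Aircraft, AirlineCode}⁺ = {Aircraft, AirlineCode, DepTime, Dest, Gate, Origin, PassengerID, PilotID}, which is every attribute, so {Aircraft, AirlineCode} is a candidate key.
{AirlineCode, PilotID}⁺ = {Aircraft, AirlineCode, DepTime, Dest, Gate, Origin, PassengerID, PilotID}, which is every attribute, so {AirlineCode, PilotID} is a candidate key.
{AirlineCode, DepTime, Origin}⁺ = {Aircraft, AirlineCode, DepTime, Dest, Gate, Origin, PassengerID, PilotID}, which is every attribute, so {AirlineCode, DepTime, Origin} is a candidate key.
Any other superkey properly contains one of these, so there are no further candidate keys.

{Aircraft, AirlineCode}, {AirlineCode, DepTime, Origin}, {AirlineCode, PilotID}, {PassengerID}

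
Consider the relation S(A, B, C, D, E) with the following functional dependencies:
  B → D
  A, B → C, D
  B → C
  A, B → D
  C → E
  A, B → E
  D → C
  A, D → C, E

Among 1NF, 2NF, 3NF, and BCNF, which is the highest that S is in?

1NF

Candidate key: {A, B}. Prime attributes: {A, B}.
For B → D we have {B}⁺ = {B, C, D, E}; {B} is not a superkey, so BCNF fails.
B → D has non-prime {D} on the right and a non-superkey on the left, so 3NF fails.
Since {B} ⊂ {A, B} and {B}⁺ ⊇ {C, D, E} with {C, D, E} non-prime, there is a partial dependency; 2NF fails.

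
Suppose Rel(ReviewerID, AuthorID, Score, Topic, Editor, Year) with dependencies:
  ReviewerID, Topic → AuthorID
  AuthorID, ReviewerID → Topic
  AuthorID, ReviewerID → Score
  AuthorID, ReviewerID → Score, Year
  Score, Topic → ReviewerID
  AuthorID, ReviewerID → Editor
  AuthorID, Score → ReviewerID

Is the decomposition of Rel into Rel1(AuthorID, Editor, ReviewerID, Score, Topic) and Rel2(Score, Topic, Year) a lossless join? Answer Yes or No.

Yes

Rel1 ∩ Rel2 = {Score, Topic}; its closure under F is {AuthorID, Editor, ReviewerID, Score, Topic, Year}.
Since Rel1 ⊆ {AuthorID, Editor, ReviewerID, Score, Topic, Year}, the intersection is a superkey of Rel1; the decomposition is lossless.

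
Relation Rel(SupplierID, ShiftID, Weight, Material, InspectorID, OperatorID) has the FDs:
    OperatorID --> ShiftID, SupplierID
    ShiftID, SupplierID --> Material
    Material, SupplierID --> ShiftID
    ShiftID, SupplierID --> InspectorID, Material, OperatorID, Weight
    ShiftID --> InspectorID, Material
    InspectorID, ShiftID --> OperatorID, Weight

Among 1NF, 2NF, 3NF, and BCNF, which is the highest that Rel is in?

Candidate keys: {Material, SupplierID}, {OperatorID}, {ShiftID}. Prime attributes: {Material, OperatorID, ShiftID, SupplierID}.
Every FD has a superkey on the left, so the relation is in BCNF.

BCNF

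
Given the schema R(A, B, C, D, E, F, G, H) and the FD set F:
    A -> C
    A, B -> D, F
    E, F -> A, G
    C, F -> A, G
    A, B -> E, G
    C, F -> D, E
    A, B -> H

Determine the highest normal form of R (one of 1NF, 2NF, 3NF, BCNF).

1NF

Candidate keys: {A, B}, {B, C, F}, {B, E, F}. Prime attributes: {A, B, C, E, F}.
For A -> C we have {A}⁺ = {A, C}; {A} is not a superkey, so BCNF fails.
Because {G} is non-prime and the left side of E, F -> A, G is not a superkey, the relation is not in 3NF.
{C, F} is a proper subset of the key {B, C, F}, and {C, F}⁺ contains the non-prime attributes {D, G} — a partial dependency, so 2NF is violated.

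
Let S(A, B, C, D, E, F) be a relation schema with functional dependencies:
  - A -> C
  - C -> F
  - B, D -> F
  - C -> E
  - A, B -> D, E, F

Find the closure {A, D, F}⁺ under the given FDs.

Start with {A, D, F}.
A -> C applies; add {C} → now {A, C, D, F}.
C -> E applies; add {E} → now {A, C, D, E, F}.
No further FD applies.

{A, C, D, E, F}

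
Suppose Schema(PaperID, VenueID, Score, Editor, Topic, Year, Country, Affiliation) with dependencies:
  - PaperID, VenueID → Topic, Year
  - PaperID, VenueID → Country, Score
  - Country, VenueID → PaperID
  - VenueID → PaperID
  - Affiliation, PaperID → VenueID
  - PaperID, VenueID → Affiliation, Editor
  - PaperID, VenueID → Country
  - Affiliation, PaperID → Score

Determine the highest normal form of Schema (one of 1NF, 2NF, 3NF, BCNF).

Candidate keys: {Affiliation, PaperID}, {VenueID}. Prime attributes: {Affiliation, PaperID, VenueID}.
The left-hand side of every FD is a superkey, so BCNF is satisfied.

BCNF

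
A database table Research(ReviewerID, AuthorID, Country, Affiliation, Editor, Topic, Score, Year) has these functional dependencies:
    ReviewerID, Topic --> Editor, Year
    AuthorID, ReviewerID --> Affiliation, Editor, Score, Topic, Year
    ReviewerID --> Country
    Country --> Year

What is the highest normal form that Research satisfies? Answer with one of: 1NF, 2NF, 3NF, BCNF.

Candidate key: {AuthorID, ReviewerID}. Prime attributes: {AuthorID, ReviewerID}.
ReviewerID, Topic --> Editor, Year breaks BCNF: {ReviewerID, Topic}⁺ = {Country, Editor, ReviewerID, Topic, Year}, so {ReviewerID, Topic} is not a superkey.
ReviewerID, Topic --> Editor, Year determines the non-prime attributes {Editor, Year} from a non-superkey — 3NF is violated.
The proper key subset {ReviewerID} of {AuthorID, ReviewerID} determines non-prime {Country, Year}, so the relation is not even in 2NF.

1NF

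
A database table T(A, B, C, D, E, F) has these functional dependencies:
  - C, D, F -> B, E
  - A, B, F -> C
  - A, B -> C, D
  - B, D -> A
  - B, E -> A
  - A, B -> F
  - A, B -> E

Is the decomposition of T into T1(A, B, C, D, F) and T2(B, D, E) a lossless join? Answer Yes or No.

Common attributes: {B, D}; their closure is {A, B, C, D, E, F}.
T1 is contained in that closure, so T1 ∩ T2 -> T1 holds and the join is lossless.

Yes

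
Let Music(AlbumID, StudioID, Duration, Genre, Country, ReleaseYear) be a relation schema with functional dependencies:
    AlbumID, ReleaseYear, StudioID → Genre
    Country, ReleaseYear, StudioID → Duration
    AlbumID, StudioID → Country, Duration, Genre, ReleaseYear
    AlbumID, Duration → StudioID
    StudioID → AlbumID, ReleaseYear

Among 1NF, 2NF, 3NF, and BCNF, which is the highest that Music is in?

Candidate keys: {AlbumID, Duration}, {StudioID}. Prime attributes: {AlbumID, Duration, StudioID}.
Every FD has a superkey on the left, so the relation is in BCNF.

BCNF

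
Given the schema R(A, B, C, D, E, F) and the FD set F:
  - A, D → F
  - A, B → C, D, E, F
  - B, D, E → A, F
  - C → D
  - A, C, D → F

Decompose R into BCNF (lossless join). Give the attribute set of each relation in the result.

Candidate keys of the original relation: {A, B}, {B, C, E}, {B, D, E}.
In {A, B, C, D, E, F}, {A, D} is not a superkey ({A, D}⁺ restricted to this set is {A, D, F}), so split on A, D → F into {A, D, F} and {A, B, C, D, E}.
{A, D, F} is in BCNF.
In {A, B, C, D, E}, {C} is not a superkey ({C}⁺ restricted to this set is {C, D}), so split on C → D into {C, D} and {A, B, C, E}.
{C, D} is in BCNF.
{A, B, C, E} is in BCNF.

{A, B, C, E}; {A, D, F}; {C, D}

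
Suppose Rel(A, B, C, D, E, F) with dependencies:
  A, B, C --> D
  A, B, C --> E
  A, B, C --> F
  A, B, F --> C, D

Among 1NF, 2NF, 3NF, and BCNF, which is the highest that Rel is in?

Candidate keys: {A, B, C}, {A, B, F}. Prime attributes: {A, B, C, F}.
The left-hand side of every FD is a superkey, so BCNF is satisfied.

BCNF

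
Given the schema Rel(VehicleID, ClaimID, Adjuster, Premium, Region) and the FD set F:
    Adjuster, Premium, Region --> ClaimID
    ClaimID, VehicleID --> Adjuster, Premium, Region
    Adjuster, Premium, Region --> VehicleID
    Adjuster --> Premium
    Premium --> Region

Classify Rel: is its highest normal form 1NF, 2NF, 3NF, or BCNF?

Candidate keys: {Adjuster}, {ClaimID, VehicleID}. Prime attributes: {Adjuster, ClaimID, VehicleID}.
Premium --> Region: {Premium}⁺ = {Premium, Region}, which is not all of the attributes, so the left side is not a superkey — BCNF is violated.
Because {Region} is non-prime and the left side of Premium --> Region is not a superkey, the relation is not in 3NF.
No proper subset of a key has a non-prime attribute in its closure, so there is no partial dependency; 2NF holds.

2NF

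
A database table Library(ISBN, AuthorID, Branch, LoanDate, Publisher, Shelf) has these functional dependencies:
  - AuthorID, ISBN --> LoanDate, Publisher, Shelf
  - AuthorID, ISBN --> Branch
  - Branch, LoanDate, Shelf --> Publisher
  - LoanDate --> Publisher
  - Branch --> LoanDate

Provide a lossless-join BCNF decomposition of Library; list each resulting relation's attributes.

{AuthorID, Branch, ISBN, Shelf}; {Branch, LoanDate}; {LoanDate, Publisher}

Candidate key of the original relation: {AuthorID, ISBN}.
{AuthorID, Branch, ISBN, LoanDate, Publisher, Shelf}: {Branch, LoanDate, Shelf} determines {Branch, LoanDate, Publisher, Shelf} here but is not a superkey — split on Branch, LoanDate, Shelf --> Publisher, giving {Branch, LoanDate, Publisher, Shelf} and {AuthorID, Branch, ISBN, LoanDate, Shelf}.
{Branch, LoanDate, Publisher, Shelf}: {LoanDate} determines {LoanDate, Publisher} here but is not a superkey — split on LoanDate --> Publisher, giving {LoanDate, Publisher} and {Branch, LoanDate, Shelf}.
{LoanDate, Publisher} is in BCNF.
{Branch, LoanDate, Shelf}: {Branch} determines {Branch, LoanDate} here but is not a superkey — split on Branch --> LoanDate, giving {Branch, LoanDate} and {Branch, Shelf}.
{Branch, LoanDate} is in BCNF.
{Branch, Shelf} is in BCNF.
{AuthorID, Branch, ISBN, LoanDate, Shelf}: {Branch} determines {Branch, LoanDate} here but is not a superkey — split on Branch --> LoanDate, giving {Branch, LoanDate} and {AuthorID, Branch, ISBN, Shelf}.
{Branch, LoanDate} is in BCNF.
{AuthorID, Branch, ISBN, Shelf} is in BCNF.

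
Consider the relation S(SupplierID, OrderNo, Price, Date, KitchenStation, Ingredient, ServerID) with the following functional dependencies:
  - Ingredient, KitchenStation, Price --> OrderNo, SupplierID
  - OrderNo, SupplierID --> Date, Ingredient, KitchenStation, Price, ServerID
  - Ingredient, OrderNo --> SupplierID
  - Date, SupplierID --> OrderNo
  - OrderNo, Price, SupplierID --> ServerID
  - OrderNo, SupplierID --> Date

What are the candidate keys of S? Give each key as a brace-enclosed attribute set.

{Date, SupplierID}, {Ingredient, KitchenStation, Price}, {Ingredient, OrderNo}, {OrderNo, SupplierID}

{Date, SupplierID}⁺ = {Date, Ingredient, KitchenStation, OrderNo, Price, ServerID, SupplierID}, which is every attribute, so {Date, SupplierID} is a candidate key.
{Ingredient, OrderNo}⁺ = {Date, Ingredient, KitchenStation, OrderNo, Price, ServerID, SupplierID}, which is every attribute, so {Ingredient, OrderNo} is a candidate key.
{OrderNo, SupplierID}⁺ = {Date, Ingredient, KitchenStation, OrderNo, Price, ServerID, SupplierID}, which is every attribute, so {OrderNo, SupplierID} is a candidate key.
{Ingredient, KitchenStation, Price}⁺ = {Date, Ingredient, KitchenStation, OrderNo, Price, ServerID, SupplierID}, which is every attribute, so {Ingredient, KitchenStation, Price} is a candidate key.
No proper subset of any of these is a key, and no other minimal superkey exists.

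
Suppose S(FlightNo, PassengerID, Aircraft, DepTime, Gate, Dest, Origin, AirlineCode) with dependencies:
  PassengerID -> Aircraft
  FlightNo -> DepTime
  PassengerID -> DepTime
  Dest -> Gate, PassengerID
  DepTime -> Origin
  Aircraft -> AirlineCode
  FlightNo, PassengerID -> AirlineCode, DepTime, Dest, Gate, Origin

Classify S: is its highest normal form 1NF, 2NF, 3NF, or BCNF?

1NF

Candidate keys: {Dest, FlightNo}, {FlightNo, PassengerID}. Prime attributes: {Dest, FlightNo, PassengerID}.
PassengerID -> Aircraft breaks BCNF: {PassengerID}⁺ = {Aircraft, AirlineCode, DepTime, Origin, PassengerID}, so {PassengerID} is not a superkey.
PassengerID -> Aircraft has non-prime {Aircraft} on the right and a non-superkey on the left, so 3NF fails.
{Dest} is a proper subset of the key {Dest, FlightNo}, and {Dest}⁺ contains the non-prime attributes {Aircraft, AirlineCode, DepTime, Gate, Origin} — a partial dependency, so 2NF is violated.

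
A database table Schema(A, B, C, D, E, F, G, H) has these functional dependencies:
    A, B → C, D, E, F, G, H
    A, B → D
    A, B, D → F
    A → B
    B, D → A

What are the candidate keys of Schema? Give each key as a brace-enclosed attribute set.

Closure of {A} is {A, B, C, D, E, F, G, H}, the whole schema; {A} is a candidate key.
Closure of {B, D} is {A, B, C, D, E, F, G, H}, the whole schema; {B, D} is a candidate key.
No proper subset of any of these is a key, and no other minimal superkey exists.

{A}, {B, D}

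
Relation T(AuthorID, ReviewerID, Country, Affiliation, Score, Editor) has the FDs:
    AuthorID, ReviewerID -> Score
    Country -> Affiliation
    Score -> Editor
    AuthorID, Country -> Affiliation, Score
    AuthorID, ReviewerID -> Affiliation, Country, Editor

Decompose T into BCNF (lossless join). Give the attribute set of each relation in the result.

{Affiliation, Country}; {AuthorID, Country, ReviewerID}; {AuthorID, Country, Score}; {Editor, Score}

Candidate key of the original relation: {AuthorID, ReviewerID}.
{Affiliation, AuthorID, Country, Editor, ReviewerID, Score}: {Country} determines {Affiliation, Country} here but is not a superkey — split on Country -> Affiliation, giving {Affiliation, Country} and {AuthorID, Country, Editor, ReviewerID, Score}.
{Affiliation, Country} is in BCNF.
{AuthorID, Country, Editor, ReviewerID, Score}: {Score} determines {Editor, Score} here but is not a superkey — split on Score -> Editor, giving {Editor, Score} and {AuthorID, Country, ReviewerID, Score}.
{Editor, Score} is in BCNF.
{AuthorID, Country, ReviewerID, Score}: {AuthorID, Country} determines {AuthorID, Country, Score} here but is not a superkey — split on AuthorID, Country -> Score, giving {AuthorID, Country, Score} and {AuthorID, Country, ReviewerID}.
{AuthorID, Country, Score} is in BCNF.
{AuthorID, Country, ReviewerID} is in BCNF.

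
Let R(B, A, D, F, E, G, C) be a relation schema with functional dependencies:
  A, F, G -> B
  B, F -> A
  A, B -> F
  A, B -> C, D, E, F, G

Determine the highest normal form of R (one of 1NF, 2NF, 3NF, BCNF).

BCNF

Candidate keys: {A, B}, {A, F, G}, {B, F}. Prime attributes: {A, B, F, G}.
Each dependency's left side is a superkey — BCNF holds.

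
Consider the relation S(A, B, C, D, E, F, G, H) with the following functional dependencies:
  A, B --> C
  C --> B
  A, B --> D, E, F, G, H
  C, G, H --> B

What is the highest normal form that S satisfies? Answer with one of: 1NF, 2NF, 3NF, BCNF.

Candidate keys: {A, B}, {A, C}. Prime attributes: {A, B, C}.
For C --> B we have {C}⁺ = {B, C}; {C} is not a superkey, so BCNF fails.
Since {B} ⊆ prime attributes and every other non-superkey FD also has a prime right side, the schema is in 3NF.

3NF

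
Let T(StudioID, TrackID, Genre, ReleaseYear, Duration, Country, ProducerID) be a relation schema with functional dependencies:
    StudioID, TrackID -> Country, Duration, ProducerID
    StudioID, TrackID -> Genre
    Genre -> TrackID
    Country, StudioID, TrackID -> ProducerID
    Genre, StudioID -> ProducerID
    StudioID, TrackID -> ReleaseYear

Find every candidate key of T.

{Genre, StudioID}, {StudioID, TrackID}

No FD produces {StudioID}, so it must be in every candidate key.
Closure of {Genre, StudioID} is {Country, Duration, Genre, ProducerID, ReleaseYear, StudioID, TrackID}, the whole schema; {Genre, StudioID} is a candidate key.
Closure of {StudioID, TrackID} is {Country, Duration, Genre, ProducerID, ReleaseYear, StudioID, TrackID}, the whole schema; {StudioID, TrackID} is a candidate key.
These are minimal and exhaustive — every other superkey contains one of them.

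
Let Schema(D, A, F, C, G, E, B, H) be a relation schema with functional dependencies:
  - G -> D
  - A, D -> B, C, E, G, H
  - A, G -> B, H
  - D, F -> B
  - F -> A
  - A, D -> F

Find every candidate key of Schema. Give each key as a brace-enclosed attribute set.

{A, D}, {A, G}, {D, F}, {F, G}

{A, D} is a candidate key since {A, D}⁺ = {A, B, C, D, E, F, G, H} covers every attribute.
{A, G} is a candidate key since {A, G}⁺ = {A, B, C, D, E, F, G, H} covers every attribute.
{D, F} is a candidate key since {D, F}⁺ = {A, B, C, D, E, F, G, H} covers every attribute.
{F, G} is a candidate key since {F, G}⁺ = {A, B, C, D, E, F, G, H} covers every attribute.
No proper subset of any of these is a key, and no other minimal superkey exists.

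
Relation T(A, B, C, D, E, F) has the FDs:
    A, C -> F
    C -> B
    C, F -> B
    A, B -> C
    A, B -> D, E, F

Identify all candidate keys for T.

{A, B}, {A, C}

Attributes never on any right-hand side: {A} — every candidate key must contain it.
Closure of {A, B} is {A, B, C, D, E, F}, the whole schema; {A, B} is a candidate key.
Closure of {A, C} is {A, B, C, D, E, F}, the whole schema; {A, C} is a candidate key.
These are minimal and exhaustive — every other superkey contains one of them.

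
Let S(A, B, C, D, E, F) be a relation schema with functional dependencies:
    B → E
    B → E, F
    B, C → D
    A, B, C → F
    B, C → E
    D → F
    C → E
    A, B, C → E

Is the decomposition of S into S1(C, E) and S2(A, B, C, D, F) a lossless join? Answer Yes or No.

Yes

The shared attributes are {C} and {C}⁺ = {C, E}.
This includes all of S1, so the common attributes are a superkey of S1 — the join is lossless.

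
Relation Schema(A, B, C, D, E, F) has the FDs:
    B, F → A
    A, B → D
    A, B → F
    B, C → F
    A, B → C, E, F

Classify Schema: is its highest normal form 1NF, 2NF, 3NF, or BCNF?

BCNF

Candidate keys: {A, B}, {B, C}, {B, F}. Prime attributes: {A, B, C, F}.
Every FD has a superkey on the left, so the relation is in BCNF.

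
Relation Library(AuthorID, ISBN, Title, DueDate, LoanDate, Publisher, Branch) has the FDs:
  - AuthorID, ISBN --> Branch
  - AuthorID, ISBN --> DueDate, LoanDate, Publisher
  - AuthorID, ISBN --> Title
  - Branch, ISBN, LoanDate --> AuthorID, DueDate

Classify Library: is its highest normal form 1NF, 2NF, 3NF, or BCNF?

Candidate keys: {AuthorID, ISBN}, {Branch, ISBN, LoanDate}. Prime attributes: {AuthorID, Branch, ISBN, LoanDate}.
Every FD has a superkey on the left, so the relation is in BCNF.

BCNF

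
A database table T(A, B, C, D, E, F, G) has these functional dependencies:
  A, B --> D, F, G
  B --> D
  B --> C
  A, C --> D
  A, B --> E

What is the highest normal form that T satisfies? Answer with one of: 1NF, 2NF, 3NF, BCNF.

Candidate key: {A, B}. Prime attributes: {A, B}.
B --> D breaks BCNF: {B}⁺ = {B, C, D}, so {B} is not a superkey.
B --> D has non-prime {D} on the right and a non-superkey on the left, so 3NF fails.
The proper key subset {B} of {A, B} determines non-prime {C, D}, so the relation is not even in 2NF.

1NF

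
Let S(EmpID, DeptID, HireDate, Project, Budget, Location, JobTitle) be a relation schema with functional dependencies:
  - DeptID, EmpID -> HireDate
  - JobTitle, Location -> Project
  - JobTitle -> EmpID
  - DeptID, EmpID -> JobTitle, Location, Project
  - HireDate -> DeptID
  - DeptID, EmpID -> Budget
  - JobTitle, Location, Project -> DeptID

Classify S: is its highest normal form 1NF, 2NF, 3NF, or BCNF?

3NF

Candidate keys: {DeptID, EmpID}, {DeptID, JobTitle}, {EmpID, HireDate}, {HireDate, JobTitle}, {JobTitle, Location}. Prime attributes: {DeptID, EmpID, HireDate, JobTitle, Location}.
For JobTitle -> EmpID we have {JobTitle}⁺ = {EmpID, JobTitle}; {JobTitle} is not a superkey, so BCNF fails.
Its right-hand attributes {EmpID} are all prime, as are those of every other non-superkey FD — the relation is in 3NF.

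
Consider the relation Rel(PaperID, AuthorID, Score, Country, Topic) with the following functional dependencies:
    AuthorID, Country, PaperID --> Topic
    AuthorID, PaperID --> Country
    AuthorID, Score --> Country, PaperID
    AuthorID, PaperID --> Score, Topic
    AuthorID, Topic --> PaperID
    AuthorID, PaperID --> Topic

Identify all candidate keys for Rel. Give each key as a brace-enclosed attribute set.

{AuthorID, PaperID}, {AuthorID, Score}, {AuthorID, Topic}

No FD produces {AuthorID}, so it must be in every candidate key.
Closure of {AuthorID, PaperID} is {AuthorID, Country, PaperID, Score, Topic}, the whole schema; {AuthorID, PaperID} is a candidate key.
Closure of {AuthorID, Score} is {AuthorID, Country, PaperID, Score, Topic}, the whole schema; {AuthorID, Score} is a candidate key.
Closure of {AuthorID, Topic} is {AuthorID, Country, PaperID, Score, Topic}, the whole schema; {AuthorID, Topic} is a candidate key.
No proper subset of any of these is a key, and no other minimal superkey exists.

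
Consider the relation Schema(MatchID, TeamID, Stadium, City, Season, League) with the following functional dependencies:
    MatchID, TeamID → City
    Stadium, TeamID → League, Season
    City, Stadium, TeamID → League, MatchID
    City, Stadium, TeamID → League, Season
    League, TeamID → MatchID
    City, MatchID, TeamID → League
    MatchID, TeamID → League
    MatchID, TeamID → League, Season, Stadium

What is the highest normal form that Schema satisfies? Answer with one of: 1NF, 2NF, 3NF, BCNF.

Candidate keys: {League, TeamID}, {MatchID, TeamID}, {Stadium, TeamID}. Prime attributes: {League, MatchID, Stadium, TeamID}.
Each dependency's left side is a superkey — BCNF holds.

BCNF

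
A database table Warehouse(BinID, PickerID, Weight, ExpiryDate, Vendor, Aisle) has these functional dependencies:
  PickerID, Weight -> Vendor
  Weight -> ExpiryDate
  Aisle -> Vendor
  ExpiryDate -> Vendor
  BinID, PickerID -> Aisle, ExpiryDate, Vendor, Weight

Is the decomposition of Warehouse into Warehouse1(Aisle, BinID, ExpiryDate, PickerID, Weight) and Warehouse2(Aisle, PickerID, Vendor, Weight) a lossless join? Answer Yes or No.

The shared attributes are {Aisle, PickerID, Weight} and {Aisle, PickerID, Weight}⁺ = {Aisle, ExpiryDate, PickerID, Vendor, Weight}.
Warehouse2 is contained in that closure, so Warehouse1 ∩ Warehouse2 -> Warehouse2 holds and the join is lossless.

Yes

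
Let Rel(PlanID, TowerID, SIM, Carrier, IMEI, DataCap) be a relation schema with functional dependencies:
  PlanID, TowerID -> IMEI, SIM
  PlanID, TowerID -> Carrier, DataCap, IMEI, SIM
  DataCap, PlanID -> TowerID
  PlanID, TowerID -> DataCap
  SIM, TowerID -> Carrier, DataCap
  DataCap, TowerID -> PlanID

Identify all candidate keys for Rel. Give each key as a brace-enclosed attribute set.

{DataCap, PlanID} is a candidate key since {DataCap, PlanID}⁺ = {Carrier, DataCap, IMEI, PlanID, SIM, TowerID} covers every attribute.
{DataCap, TowerID} is a candidate key since {DataCap, TowerID}⁺ = {Carrier, DataCap, IMEI, PlanID, SIM, TowerID} covers every attribute.
{PlanID, TowerID} is a candidate key since {PlanID, TowerID}⁺ = {Carrier, DataCap, IMEI, PlanID, SIM, TowerID} covers every attribute.
{SIM, TowerID} is a candidate key since {SIM, TowerID}⁺ = {Carrier, DataCap, IMEI, PlanID, SIM, TowerID} covers every attribute.
No proper subset of any of these is a key, and no other minimal superkey exists.

{DataCap, PlanID}, {DataCap, TowerID}, {PlanID, TowerID}, {SIM, TowerID}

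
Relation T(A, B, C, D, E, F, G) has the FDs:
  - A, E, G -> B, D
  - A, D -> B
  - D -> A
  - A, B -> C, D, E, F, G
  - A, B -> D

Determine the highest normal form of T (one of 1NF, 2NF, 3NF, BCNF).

Candidate keys: {A, B}, {A, E, G}, {D}. Prime attributes: {A, B, D, E, G}.
The left-hand side of every FD is a superkey, so BCNF is satisfied.

BCNF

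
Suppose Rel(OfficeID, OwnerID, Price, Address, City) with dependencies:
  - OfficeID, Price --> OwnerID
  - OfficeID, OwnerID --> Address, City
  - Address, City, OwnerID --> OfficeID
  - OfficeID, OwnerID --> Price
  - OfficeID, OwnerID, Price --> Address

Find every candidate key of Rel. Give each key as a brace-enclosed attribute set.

Closure of {OfficeID, OwnerID} is {Address, City, OfficeID, OwnerID, Price}, the whole schema; {OfficeID, OwnerID} is a candidate key.
Closure of {OfficeID, Price} is {Address, City, OfficeID, OwnerID, Price}, the whole schema; {OfficeID, Price} is a candidate key.
Closure of {Address, City, OwnerID} is {Address, City, OfficeID, OwnerID, Price}, the whole schema; {Address, City, OwnerID} is a candidate key.
These are minimal and exhaustive — every other superkey contains one of them.

{Address, City, OwnerID}, {OfficeID, OwnerID}, {OfficeID, Price}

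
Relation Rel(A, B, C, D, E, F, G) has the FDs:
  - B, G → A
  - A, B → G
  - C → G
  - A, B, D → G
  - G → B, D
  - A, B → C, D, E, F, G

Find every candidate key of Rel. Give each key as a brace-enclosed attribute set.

{A, B}, {C}, {G}

{C} is a candidate key since {C}⁺ = {A, B, C, D, E, F, G} covers every attribute.
{G} is a candidate key since {G}⁺ = {A, B, C, D, E, F, G} covers every attribute.
{A, B} is a candidate key since {A, B}⁺ = {A, B, C, D, E, F, G} covers every attribute.
No proper subset of any of these is a key, and no other minimal superkey exists.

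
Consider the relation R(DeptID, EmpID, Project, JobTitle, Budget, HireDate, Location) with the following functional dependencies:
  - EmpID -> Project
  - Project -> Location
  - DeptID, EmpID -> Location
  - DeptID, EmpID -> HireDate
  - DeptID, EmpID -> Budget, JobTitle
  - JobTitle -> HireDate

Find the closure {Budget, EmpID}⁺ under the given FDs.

{Budget, EmpID, Location, Project}

Start with {Budget, EmpID}.
EmpID -> Project applies; add {Project} → now {Budget, EmpID, Project}.
Project -> Location applies; add {Location} → now {Budget, EmpID, Location, Project}.
No further FD applies.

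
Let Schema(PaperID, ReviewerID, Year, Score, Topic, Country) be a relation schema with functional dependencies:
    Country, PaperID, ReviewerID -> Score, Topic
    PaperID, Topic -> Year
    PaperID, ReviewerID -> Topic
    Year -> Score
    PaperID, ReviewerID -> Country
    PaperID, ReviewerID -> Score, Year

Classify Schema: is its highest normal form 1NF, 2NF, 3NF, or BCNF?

2NF

Candidate key: {PaperID, ReviewerID}. Prime attributes: {PaperID, ReviewerID}.
PaperID, Topic -> Year breaks BCNF: {PaperID, Topic}⁺ = {PaperID, Score, Topic, Year}, so {PaperID, Topic} is not a superkey.
PaperID, Topic -> Year has non-prime {Year} on the right and a non-superkey on the left, so 3NF fails.
No proper subset of a key has a non-prime attribute in its closure, so there is no partial dependency; 2NF holds.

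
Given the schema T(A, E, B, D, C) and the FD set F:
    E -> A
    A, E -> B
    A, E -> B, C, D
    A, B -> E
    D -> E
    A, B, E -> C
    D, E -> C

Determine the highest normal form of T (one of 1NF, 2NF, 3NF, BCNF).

BCNF

Candidate keys: {A, B}, {D}, {E}. Prime attributes: {A, B, D, E}.
Each dependency's left side is a superkey — BCNF holds.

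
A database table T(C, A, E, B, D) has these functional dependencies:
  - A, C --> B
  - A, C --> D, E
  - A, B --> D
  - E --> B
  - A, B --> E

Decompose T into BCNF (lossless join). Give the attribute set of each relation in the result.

{A, B, C}; {A, D, E}; {B, E}

Candidate key of the original relation: {A, C}.
{A, B, C, D, E}: {A, B} determines {A, B, D, E} here but is not a superkey — split on A, B --> D, E, giving {A, B, D, E} and {A, B, C}.
{A, B, D, E}: {E} determines {B, E} here but is not a superkey — split on E --> B, giving {B, E} and {A, D, E}.
{B, E} is in BCNF.
{A, D, E} is in BCNF.
{A, B, C} is in BCNF.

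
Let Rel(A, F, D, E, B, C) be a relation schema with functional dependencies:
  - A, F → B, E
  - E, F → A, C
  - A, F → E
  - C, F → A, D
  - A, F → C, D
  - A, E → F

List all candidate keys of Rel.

{A, E}⁺ = {A, B, C, D, E, F} — all of the relation — so {A, E} is a candidate key.
{A, F}⁺ = {A, B, C, D, E, F} — all of the relation — so {A, F} is a candidate key.
{C, F}⁺ = {A, B, C, D, E, F} — all of the relation — so {C, F} is a candidate key.
{E, F}⁺ = {A, B, C, D, E, F} — all of the relation — so {E, F} is a candidate key.
No proper subset of any of these is a key, and no other minimal superkey exists.

{A, E}, {A, F}, {C, F}, {E, F}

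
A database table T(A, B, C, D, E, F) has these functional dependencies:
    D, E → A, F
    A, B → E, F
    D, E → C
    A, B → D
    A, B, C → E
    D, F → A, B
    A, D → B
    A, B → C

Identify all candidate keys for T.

{A, B} is a candidate key since {A, B}⁺ = {A, B, C, D, E, F} covers every attribute.
{A, D} is a candidate key since {A, D}⁺ = {A, B, C, D, E, F} covers every attribute.
{D, E} is a candidate key since {D, E}⁺ = {A, B, C, D, E, F} covers every attribute.
{D, F} is a candidate key since {D, F}⁺ = {A, B, C, D, E, F} covers every attribute.
These are minimal and exhaustive — every other superkey contains one of them.

{A, B}, {A, D}, {D, E}, {D, F}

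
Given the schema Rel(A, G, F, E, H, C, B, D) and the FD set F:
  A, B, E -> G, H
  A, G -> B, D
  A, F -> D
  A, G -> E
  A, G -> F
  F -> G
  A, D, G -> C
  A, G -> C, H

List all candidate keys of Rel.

{A, B, E}, {A, F}, {A, G}

{A} never appears on the right of any FD, so every key must include it.
{A, F} is a candidate key since {A, F}⁺ = {A, B, C, D, E, F, G, H} covers every attribute.
{A, G} is a candidate key since {A, G}⁺ = {A, B, C, D, E, F, G, H} covers every attribute.
{A, B, E} is a candidate key since {A, B, E}⁺ = {A, B, C, D, E, F, G, H} covers every attribute.
No proper subset of any of these is a key, and no other minimal superkey exists.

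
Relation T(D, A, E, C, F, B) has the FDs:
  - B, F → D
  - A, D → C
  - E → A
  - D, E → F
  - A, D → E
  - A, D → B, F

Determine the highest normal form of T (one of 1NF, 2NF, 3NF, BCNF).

3NF

Candidate keys: {A, B, F}, {A, D}, {B, E, F}, {D, E}. Prime attributes: {A, B, D, E, F}.
For B, F → D we have {B, F}⁺ = {B, D, F}; {B, F} is not a superkey, so BCNF fails.
But every attribute on its right side ({D}) is prime, and the same holds for every other non-superkey FD, so 3NF still holds.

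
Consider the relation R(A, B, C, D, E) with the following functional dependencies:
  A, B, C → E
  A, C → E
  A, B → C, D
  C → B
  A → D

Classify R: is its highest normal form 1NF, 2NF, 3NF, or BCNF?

Candidate keys: {A, B}, {A, C}. Prime attributes: {A, B, C}.
For C → B we have {C}⁺ = {B, C}; {C} is not a superkey, so BCNF fails.
Because {D} is non-prime and the left side of A → D is not a superkey, the relation is not in 3NF.
Since {A} ⊂ {A, B} and {A}⁺ ⊇ {D} with {D} non-prime, there is a partial dependency; 2NF fails.

1NF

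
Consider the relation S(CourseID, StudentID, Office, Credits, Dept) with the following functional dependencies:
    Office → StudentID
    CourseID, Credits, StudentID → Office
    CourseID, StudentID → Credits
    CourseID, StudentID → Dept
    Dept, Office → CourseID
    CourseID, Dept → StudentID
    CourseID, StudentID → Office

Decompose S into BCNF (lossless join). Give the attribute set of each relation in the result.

Candidate keys of the original relation: {CourseID, Dept}, {CourseID, Office}, {CourseID, StudentID}, {Dept, Office}.
In {CourseID, Credits, Dept, Office, StudentID}, {Office} is not a superkey ({Office}⁺ restricted to this set is {Office, StudentID}), so split on Office → StudentID into {Office, StudentID} and {CourseID, Credits, Dept, Office}.
{Office, StudentID}: every determinant is a superkey — BCNF.
{CourseID, Credits, Dept, Office}: every determinant is a superkey — BCNF.

{CourseID, Credits, Dept, Office}; {Office, StudentID}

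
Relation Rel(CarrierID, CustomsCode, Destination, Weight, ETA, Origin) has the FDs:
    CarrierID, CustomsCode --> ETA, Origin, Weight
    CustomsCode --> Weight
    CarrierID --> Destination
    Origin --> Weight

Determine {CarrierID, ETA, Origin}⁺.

{CarrierID, Destination, ETA, Origin, Weight}

Start with {CarrierID, ETA, Origin}.
CarrierID --> Destination applies; add {Destination} → now {CarrierID, Destination, ETA, Origin}.
Origin --> Weight applies; add {Weight} → now {CarrierID, Destination, ETA, Origin, Weight}.
No further FD applies.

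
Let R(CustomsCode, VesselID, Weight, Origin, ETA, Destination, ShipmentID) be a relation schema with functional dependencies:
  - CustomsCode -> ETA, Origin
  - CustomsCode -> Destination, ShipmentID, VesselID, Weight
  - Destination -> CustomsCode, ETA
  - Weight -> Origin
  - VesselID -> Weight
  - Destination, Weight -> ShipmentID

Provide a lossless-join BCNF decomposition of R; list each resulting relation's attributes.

{CustomsCode, Destination, ETA, ShipmentID, VesselID}; {Origin, Weight}; {VesselID, Weight}

Candidate keys of the original relation: {CustomsCode}, {Destination}.
Within {CustomsCode, Destination, ETA, Origin, ShipmentID, VesselID, Weight}: {Weight}⁺ ∩ {CustomsCode, Destination, ETA, Origin, ShipmentID, VesselID, Weight} = {Origin, Weight}, not the whole set, so Weight -> Origin violates BCNF; decompose into {Origin, Weight} and {CustomsCode, Destination, ETA, ShipmentID, VesselID, Weight}.
{Origin, Weight} has no BCNF violation.
Within {CustomsCode, Destination, ETA, ShipmentID, VesselID, Weight}: {VesselID}⁺ ∩ {CustomsCode, Destination, ETA, ShipmentID, VesselID, Weight} = {VesselID, Weight}, not the whole set, so VesselID -> Weight violates BCNF; decompose into {VesselID, Weight} and {CustomsCode, Destination, ETA, ShipmentID, VesselID}.
{VesselID, Weight} has no BCNF violation.
{CustomsCode, Destination, ETA, ShipmentID, VesselID} has no BCNF violation.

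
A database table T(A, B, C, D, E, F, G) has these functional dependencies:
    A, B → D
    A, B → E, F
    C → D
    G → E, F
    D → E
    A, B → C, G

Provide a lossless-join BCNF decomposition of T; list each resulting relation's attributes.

Candidate key of the original relation: {A, B}.
In {A, B, C, D, E, F, G}, {C} is not a superkey ({C}⁺ restricted to this set is {C, D, E}), so split on C → D, E into {C, D, E} and {A, B, C, F, G}.
In {C, D, E}, {D} is not a superkey ({D}⁺ restricted to this set is {D, E}), so split on D → E into {D, E} and {C, D}.
{D, E}: every determinant is a superkey — BCNF.
{C, D}: every determinant is a superkey — BCNF.
In {A, B, C, F, G}, {G} is not a superkey ({G}⁺ restricted to this set is {F, G}), so split on G → F into {F, G} and {A, B, C, G}.
{F, G}: every determinant is a superkey — BCNF.
{A, B, C, G}: every determinant is a superkey — BCNF.

{A, B, C, G}; {C, D}; {D, E}; {F, G}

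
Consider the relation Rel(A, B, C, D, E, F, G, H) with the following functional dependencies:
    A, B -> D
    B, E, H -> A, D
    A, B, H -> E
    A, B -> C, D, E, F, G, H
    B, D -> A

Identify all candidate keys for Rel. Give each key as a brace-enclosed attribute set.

Attributes never on any right-hand side: {B} — every candidate key must contain it.
{A, B} is a candidate key since {A, B}⁺ = {A, B, C, D, E, F, G, H} covers every attribute.
{B, D} is a candidate key since {B, D}⁺ = {A, B, C, D, E, F, G, H} covers every attribute.
{B, E, H} is a candidate key since {B, E, H}⁺ = {A, B, C, D, E, F, G, H} covers every attribute.
Any other superkey properly contains one of these, so there are no further candidate keys.

{A, B}, {B, D}, {B, E, H}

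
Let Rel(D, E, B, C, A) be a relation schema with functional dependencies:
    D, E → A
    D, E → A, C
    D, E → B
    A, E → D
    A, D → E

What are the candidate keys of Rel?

Closure of {A, D} is {A, B, C, D, E}, the whole schema; {A, D} is a candidate key.
Closure of {A, E} is {A, B, C, D, E}, the whole schema; {A, E} is a candidate key.
Closure of {D, E} is {A, B, C, D, E}, the whole schema; {D, E} is a candidate key.
No proper subset of any of these is a key, and no other minimal superkey exists.

{A, D}, {A, E}, {D, E}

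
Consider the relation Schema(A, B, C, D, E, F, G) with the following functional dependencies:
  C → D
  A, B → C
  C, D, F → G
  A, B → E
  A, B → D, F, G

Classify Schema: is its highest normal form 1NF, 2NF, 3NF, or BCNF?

2NF

Candidate key: {A, B}. Prime attributes: {A, B}.
C → D breaks BCNF: {C}⁺ = {C, D}, so {C} is not a superkey.
C → D determines the non-prime attribute {D} from a non-superkey — 3NF is violated.
Checking every proper subset of each key, none determines a non-prime attribute — 2NF is satisfied.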